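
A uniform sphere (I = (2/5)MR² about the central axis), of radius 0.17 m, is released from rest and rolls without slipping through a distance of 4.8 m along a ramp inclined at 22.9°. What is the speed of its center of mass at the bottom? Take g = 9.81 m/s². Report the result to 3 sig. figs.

v ≈ 5.12 m/s

The moment of inertia is (2/5)MR², giving k ≡ I/(MR²) = 0.4.
The rolling condition ω = v/R makes the rotational term ½I(v/R)² = ½kMv², so KE_total = ½(1+k)Mv² = (7/10)Mv².
The vertical drop is h = L sinθ = 4.8 × sin22.9° = 1.868 m.
Setting Mgh = (7/10)Mv² gives v = √(2gh/(1+k)) = √(2·9.81·1.868/1.4) ≈ 5.12 m/s.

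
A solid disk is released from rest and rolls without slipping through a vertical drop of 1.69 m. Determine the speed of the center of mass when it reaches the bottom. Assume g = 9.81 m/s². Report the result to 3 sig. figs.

v ≈ 4.70 m/s

The moment of inertia is (1/2)MR², giving k ≡ I/(MR²) = 0.5.
Rolling without slipping gives ω = v/R, so the total kinetic energy is ½Mv² + ½Iω² = ½(1+k)Mv² = (3/4)Mv².
Setting Mgh = (3/4)Mv² gives v = √(2gh/(1+k)) = √(2·9.81·1.69/1.5) ≈ 4.70 m/s.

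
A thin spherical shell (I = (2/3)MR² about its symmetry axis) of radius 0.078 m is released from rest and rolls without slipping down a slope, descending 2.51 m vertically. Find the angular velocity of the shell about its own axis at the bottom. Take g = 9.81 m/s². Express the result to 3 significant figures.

The moment of inertia is (2/3)MR², giving k ≡ I/(MR²) = 2/3.
Since it rolls without slipping, ω = v/R and KE = ½Mv² + ½Iω² = ½(1+k)Mv² = (5/6)Mv².
Energy conservation Mgh = ½(1+k)Mv² gives v = √(2gh/(1+k)) = √(2 × 9.81 × 2.51 / 1.667) = 5.436 m/s.
Then ω = v/R = 5.436 / 0.078 ≈ 69.7 rad/s.

ω ≈ 69.7 rad/s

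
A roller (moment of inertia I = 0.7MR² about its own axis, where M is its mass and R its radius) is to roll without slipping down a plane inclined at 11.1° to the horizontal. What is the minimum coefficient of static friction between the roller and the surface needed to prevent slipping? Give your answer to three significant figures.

μ_min ≈ 0.0808

For this body I = 0.7MR², i.e. k = I/(MR²) = 0.7.
Translational: Mg sinθ − f = Ma. Rotational about the CM: fR = Iα = kMRa, so f = kMa.
These give a = g sinθ/(1+k) and the required friction f = kMg sinθ/(1+k).
With N = Mg cosθ, the no-slip condition f ≤ μN gives μ_min = f/N = k tanθ/(1+k).
μ_min = 0.7 × tan11.1° / 1.7 ≈ 0.0808.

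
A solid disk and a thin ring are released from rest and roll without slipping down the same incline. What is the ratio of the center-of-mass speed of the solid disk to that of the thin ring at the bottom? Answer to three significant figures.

v_ratio ≈ 1.15

Each satisfies Mgh = ½(1+k)Mv² with k = I/(MR²), so v ∝ 1/√(1+k).
For the solid disk k = 0.5; for the thin ring k = 1.
v₁/v₂ = √((1+k₂)/(1+k₁)) = √(2/1.5) ≈ 1.15.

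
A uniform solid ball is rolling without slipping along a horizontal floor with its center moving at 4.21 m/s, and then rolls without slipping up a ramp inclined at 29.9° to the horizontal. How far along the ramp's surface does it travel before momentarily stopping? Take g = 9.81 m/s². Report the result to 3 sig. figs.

With I = (2/5)MR², the ratio k = I/(MR²) is 0.4.
Rolling without slipping gives ω = v/R, so the total kinetic energy is ½Mv² + ½Iω² = ½(1+k)Mv² = (7/10)Mv².
Setting this equal to Mgh gives the vertical rise h = (1+k)v₀²/(2g) = 1.4×4.21²/(2×9.81) = 1.265 m.
Along the incline, d = h/sinθ = 1.265/sin29.9° ≈ 2.54 m.

d ≈ 2.54 m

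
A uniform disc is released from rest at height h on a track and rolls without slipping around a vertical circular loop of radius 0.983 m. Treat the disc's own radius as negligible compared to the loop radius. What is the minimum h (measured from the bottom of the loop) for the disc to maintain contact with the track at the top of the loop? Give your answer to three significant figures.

Here I = (1/2)MR², so the shape factor k = I/(MR²) = 0.5.
At the top of the loop, the minimum-contact condition is Mg = Mv_top²/r, so v_top² = gr.
With ω = v/R, the kinetic energy at speed v is ½(1+k)Mv² = (3/4)Mv².
Energy conservation from release (height h) to the top (height 2r): Mgh = Mg(2r) + (3/4)M·gr.
Thus h_min = 2r + (1+k)r/2 = r(2 + 1.5/2) = 0.983 × 2.75 ≈ 2.70 m.

h_min ≈ 2.70 m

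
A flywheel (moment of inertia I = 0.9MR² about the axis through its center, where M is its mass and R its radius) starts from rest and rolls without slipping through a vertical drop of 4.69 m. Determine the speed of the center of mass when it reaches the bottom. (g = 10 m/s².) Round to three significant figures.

With I = 0.9MR², the ratio k = I/(MR²) is 0.9.
Since it rolls without slipping, ω = v/R and KE = ½Mv² + ½Iω² = ½(1+k)Mv² = (19/20)Mv².
Energy conservation: Mgh = (19/20)Mv², so v = √(2gh/(1+k)) = √(2 × 10 × 4.69 / 1.9) ≈ 7.03 m/s.

v ≈ 7.03 m/s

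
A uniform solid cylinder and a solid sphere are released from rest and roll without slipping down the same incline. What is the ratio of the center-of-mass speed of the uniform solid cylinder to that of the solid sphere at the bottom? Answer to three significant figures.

v_ratio ≈ 0.966

Each satisfies Mgh = ½(1+k)Mv² with k = I/(MR²), so v ∝ 1/√(1+k).
For the uniform solid cylinder k = 0.5; for the solid sphere k = 0.4.
v₁/v₂ = √((1+k₂)/(1+k₁)) = √(1.4/1.5) ≈ 0.966.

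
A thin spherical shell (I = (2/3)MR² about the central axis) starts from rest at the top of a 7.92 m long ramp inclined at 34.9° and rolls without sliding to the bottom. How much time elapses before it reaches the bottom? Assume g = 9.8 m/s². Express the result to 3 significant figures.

The moment of inertia is (2/3)MR², giving k ≡ I/(MR²) = 2/3.
Newton's second law down the slope: Mg sinθ − f = Ma. The torque equation fR = Iα (with α = a/R) gives f = kMa.
Hence a = g sinθ/(1+k) = 9.8×sin34.9°/1.667 = 3.364 m/s².
Starting from rest, L = ½at², so t = √(2L/a) = √(2×7.92/3.364) ≈ 2.17 s.

t ≈ 2.17 s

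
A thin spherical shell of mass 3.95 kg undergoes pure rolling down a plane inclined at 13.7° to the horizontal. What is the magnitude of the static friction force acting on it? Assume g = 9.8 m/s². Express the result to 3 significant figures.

With I = (2/3)MR², the ratio k = I/(MR²) is 2/3.
Newton's second law down the slope: Mg sinθ − f = Ma. The torque equation fR = Iα (with α = a/R) gives f = kMa.
Combining, a = g sinθ/(1+k) and f = kMa = kMg sinθ/(1+k).
f = (2/3) × 3.95 × 9.8 × sin13.7° / 1.667 ≈ 3.67 N.

f ≈ 3.67 N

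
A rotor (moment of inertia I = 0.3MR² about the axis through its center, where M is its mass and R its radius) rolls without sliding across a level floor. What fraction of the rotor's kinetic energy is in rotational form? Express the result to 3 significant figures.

Here I = 0.3MR², so the shape factor k = I/(MR²) = 0.3.
With ω = v/R, KE_trans = ½Mv² and KE_rot = ½Iω² = ½kMv², so KE_total = ½(1+k)Mv².
The rotational fraction is therefore k/(1+k) = 0.3/1.3 ≈ 0.231.

fraction ≈ 0.231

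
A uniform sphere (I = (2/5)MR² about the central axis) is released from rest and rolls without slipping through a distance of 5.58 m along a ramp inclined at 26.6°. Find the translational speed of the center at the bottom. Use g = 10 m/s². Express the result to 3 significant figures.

Here I = (2/5)MR², so the shape factor k = I/(MR²) = 0.4.
The rolling condition ω = v/R makes the rotational term ½I(v/R)² = ½kMv², so KE_total = ½(1+k)Mv² = (7/10)Mv².
The vertical drop is h = L sinθ = 5.58 × sin26.6° = 2.498 m.
Energy conservation: Mgh = (7/10)Mv², so v = √(2gh/(1+k)) = √(2 × 10 × 2.498 / 1.4) ≈ 5.97 m/s.

v ≈ 5.97 m/s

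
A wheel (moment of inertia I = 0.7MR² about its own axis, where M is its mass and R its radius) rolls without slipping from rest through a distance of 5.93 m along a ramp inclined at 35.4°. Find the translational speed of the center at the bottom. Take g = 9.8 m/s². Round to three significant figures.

v ≈ 6.29 m/s

Here I = 0.7MR², so the shape factor k = I/(MR²) = 0.7.
Pure rolling means v = ωR; then KE = ½Mv² + ½I(v/R)² = ½(1+k)Mv² = (17/20)Mv².
The vertical drop is h = L sinθ = 5.93 × sin35.4° = 3.435 m.
Setting Mgh = (17/20)Mv² gives v = √(2gh/(1+k)) = √(2·9.8·3.435/1.7) ≈ 6.29 m/s.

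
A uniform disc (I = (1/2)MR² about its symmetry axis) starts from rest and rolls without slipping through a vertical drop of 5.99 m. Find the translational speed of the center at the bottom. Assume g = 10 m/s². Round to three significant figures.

The moment of inertia is (1/2)MR², giving k ≡ I/(MR²) = 0.5.
Rolling without slipping gives ω = v/R, so the total kinetic energy is ½Mv² + ½Iω² = ½(1+k)Mv² = (3/4)Mv².
Setting Mgh = (3/4)Mv² gives v = √(2gh/(1+k)) = √(2·10·5.99/1.5) ≈ 8.94 m/s.

v ≈ 8.94 m/s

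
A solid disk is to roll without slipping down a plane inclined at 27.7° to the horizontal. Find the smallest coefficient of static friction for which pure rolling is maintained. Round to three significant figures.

μ_min ≈ 0.175

The moment of inertia is (1/2)MR², giving k ≡ I/(MR²) = 0.5.
Translational: Mg sinθ − f = Ma. Rotational about the CM: fR = Iα = kMRa, so f = kMa.
These give a = g sinθ/(1+k) and the required friction f = kMg sinθ/(1+k).
With N = Mg cosθ, the no-slip condition f ≤ μN gives μ_min = f/N = k tanθ/(1+k).
μ_min = 0.5 × tan27.7° / 1.5 ≈ 0.175.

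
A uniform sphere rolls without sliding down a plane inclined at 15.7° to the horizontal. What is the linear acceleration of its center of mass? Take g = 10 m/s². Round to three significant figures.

a ≈ 1.93 m/s²

With I = (2/5)MR², the ratio k = I/(MR²) is 0.4.
Newton's second law down the slope: Mg sinθ − f = Ma. The torque equation fR = Iα (with α = a/R) gives f = kMa.
Eliminating f: Mg sinθ = (1+k)Ma, so a = g sinθ/(1+k) = 10 × sin15.7° / 1.4 ≈ 1.93 m/s².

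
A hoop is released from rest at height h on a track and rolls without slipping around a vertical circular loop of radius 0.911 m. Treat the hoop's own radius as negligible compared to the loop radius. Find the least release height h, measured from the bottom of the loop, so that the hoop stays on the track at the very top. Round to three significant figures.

h_min ≈ 2.73 m

For this body I = MR², i.e. k = I/(MR²) = 1.
At the top, contact is just lost when gravity alone supplies the centripetal force: Mg = Mv_top²/r, i.e. v_top² = gr.
With ω = v/R, the kinetic energy at speed v is ½(1+k)Mv² = Mv².
Energy conservation from release (height h) to the top (height 2r): Mgh = Mg(2r) + M·gr.
Thus h_min = 2r + (1+k)r/2 = r(2 + 2/2) = 0.911 × 3 ≈ 2.73 m.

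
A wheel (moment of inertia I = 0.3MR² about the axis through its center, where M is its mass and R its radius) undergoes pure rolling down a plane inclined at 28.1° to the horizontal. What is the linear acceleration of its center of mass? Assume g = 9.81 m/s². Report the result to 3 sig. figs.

The moment of inertia is 0.3MR², giving k ≡ I/(MR²) = 0.3.
Newton's second law down the slope: Mg sinθ − f = Ma. The torque equation fR = Iα (with α = a/R) gives f = kMa.
Eliminating f: Mg sinθ = (1+k)Ma, so a = g sinθ/(1+k) = 9.81 × sin28.1° / 1.3 ≈ 3.55 m/s².

a ≈ 3.55 m/s²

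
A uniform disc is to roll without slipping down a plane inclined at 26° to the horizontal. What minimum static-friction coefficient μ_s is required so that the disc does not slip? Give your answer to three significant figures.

μ_min ≈ 0.163

For this body I = (1/2)MR², i.e. k = I/(MR²) = 0.5.
Translational: Mg sinθ − f = Ma. Rotational about the CM: fR = Iα = kMRa, so f = kMa.
These give a = g sinθ/(1+k) and the required friction f = kMg sinθ/(1+k).
The normal force is N = Mg cosθ, so μ_min = f/N = k tanθ/(1+k).
μ_min = 0.5 × tan26° / 1.5 ≈ 0.163.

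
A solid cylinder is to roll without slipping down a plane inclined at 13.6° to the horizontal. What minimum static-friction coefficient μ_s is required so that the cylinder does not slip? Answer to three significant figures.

The moment of inertia is (1/2)MR², giving k ≡ I/(MR²) = 0.5.
Translational: Mg sinθ − f = Ma. Rotational about the CM: fR = Iα = kMRa, so f = kMa.
These give a = g sinθ/(1+k) and the required friction f = kMg sinθ/(1+k).
The normal force is N = Mg cosθ, so μ_min = f/N = k tanθ/(1+k).
μ_min = 0.5 × tan13.6° / 1.5 ≈ 0.0806.

μ_min ≈ 0.0806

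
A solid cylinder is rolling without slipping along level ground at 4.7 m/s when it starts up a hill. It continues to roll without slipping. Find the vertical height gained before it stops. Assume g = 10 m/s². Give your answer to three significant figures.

h ≈ 1.66 m

Here I = (1/2)MR², so the shape factor k = I/(MR²) = 0.5.
The rolling condition ω = v/R makes the rotational term ½I(v/R)² = ½kMv², so KE_total = ½(1+k)Mv² = (3/4)Mv².
At the top the kinetic energy is zero, so (3/4)Mv₀² = Mgh.
Thus h = (1+k)v₀²/(2g) = 1.5 × 4.7² / (2 × 10) ≈ 1.66 m.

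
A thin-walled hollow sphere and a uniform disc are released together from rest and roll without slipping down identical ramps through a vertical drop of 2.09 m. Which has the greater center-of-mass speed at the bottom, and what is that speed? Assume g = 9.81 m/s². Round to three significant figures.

the uniform disc, at v ≈ 5.23 m/s

For rolling without slipping, Mgh = ½(1+k)Mv² where k = I/(MR²), so v = √(2gh/(1+k)).
Thin-walled hollow sphere: k = 2/3, giving v = √(2×9.81×2.09/1.667) = 4.96 m/s.
Uniform disc: k = 0.5, giving v = √(2×9.81×2.09/1.5) = 5.228 m/s.
The smaller k wins: the uniform disc, at ≈ 5.23 m/s.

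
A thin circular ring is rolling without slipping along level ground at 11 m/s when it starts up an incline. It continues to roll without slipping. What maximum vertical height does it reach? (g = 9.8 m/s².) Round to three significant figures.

h ≈ 12.3 m

The moment of inertia is MR², giving k ≡ I/(MR²) = 1.
Since it rolls without slipping, ω = v/R and KE = ½Mv² + ½Iω² = ½(1+k)Mv² = Mv².
At the top the kinetic energy is zero, so Mv₀² = Mgh.
Thus h = (1+k)v₀²/(2g) = 2 × 11² / (2 × 9.8) ≈ 12.3 m.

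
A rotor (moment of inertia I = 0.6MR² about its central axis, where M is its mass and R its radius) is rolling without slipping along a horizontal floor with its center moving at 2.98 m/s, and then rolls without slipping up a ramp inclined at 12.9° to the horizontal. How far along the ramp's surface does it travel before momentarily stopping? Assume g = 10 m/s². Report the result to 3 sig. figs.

With I = 0.6MR², the ratio k = I/(MR²) is 0.6.
Pure rolling means v = ωR; then KE = ½Mv² + ½I(v/R)² = ½(1+k)Mv² = (4/5)Mv².
Setting this equal to Mgh gives the vertical rise h = (1+k)v₀²/(2g) = 1.6×2.98²/(2×10) = 0.7104 m.
Along the incline, d = h/sinθ = 0.7104/sin12.9° ≈ 3.18 m.

d ≈ 3.18 m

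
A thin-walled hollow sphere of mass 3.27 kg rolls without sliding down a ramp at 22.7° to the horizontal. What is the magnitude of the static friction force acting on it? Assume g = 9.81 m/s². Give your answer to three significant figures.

The moment of inertia is (2/3)MR², giving k ≡ I/(MR²) = 2/3.
Newton's second law down the slope: Mg sinθ − f = Ma. The torque equation fR = Iα (with α = a/R) gives f = kMa.
Combining, a = g sinθ/(1+k) and f = kMa = kMg sinθ/(1+k).
f = (2/3) × 3.27 × 9.81 × sin22.7° / 1.667 ≈ 4.95 N.

f ≈ 4.95 N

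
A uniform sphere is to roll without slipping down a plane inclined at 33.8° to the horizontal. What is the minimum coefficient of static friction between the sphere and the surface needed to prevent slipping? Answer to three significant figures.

Here I = (2/5)MR², so the shape factor k = I/(MR²) = 0.4.
Translational: Mg sinθ − f = Ma. Rotational about the CM: fR = Iα = kMRa, so f = kMa.
These give a = g sinθ/(1+k) and the required friction f = kMg sinθ/(1+k).
The normal force is N = Mg cosθ, so μ_min = f/N = k tanθ/(1+k).
μ_min = 0.4 × tan33.8° / 1.4 ≈ 0.191.

μ_min ≈ 0.191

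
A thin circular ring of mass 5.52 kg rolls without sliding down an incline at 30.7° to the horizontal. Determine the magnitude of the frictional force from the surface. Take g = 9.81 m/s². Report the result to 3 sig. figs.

For this body I = MR², i.e. k = I/(MR²) = 1.
Newton's second law down the slope: Mg sinθ − f = Ma. The torque equation fR = Iα (with α = a/R) gives f = kMa.
Combining, a = g sinθ/(1+k) and f = kMa = kMg sinθ/(1+k).
f = 1 × 5.52 × 9.81 × sin30.7° / 2 ≈ 13.8 N.

f ≈ 13.8 N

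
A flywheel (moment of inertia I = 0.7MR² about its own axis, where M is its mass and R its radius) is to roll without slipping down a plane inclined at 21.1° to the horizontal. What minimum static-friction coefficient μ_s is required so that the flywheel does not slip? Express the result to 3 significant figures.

μ_min ≈ 0.159

The moment of inertia is 0.7MR², giving k ≡ I/(MR²) = 0.7.
Along the incline Mg sinθ − f = Ma, and torque about the center fR = Iα = kMR²(a/R) gives f = kMa.
These give a = g sinθ/(1+k) and the required friction f = kMg sinθ/(1+k).
With N = Mg cosθ, the no-slip condition f ≤ μN gives μ_min = f/N = k tanθ/(1+k).
μ_min = 0.7 × tan21.1° / 1.7 ≈ 0.159.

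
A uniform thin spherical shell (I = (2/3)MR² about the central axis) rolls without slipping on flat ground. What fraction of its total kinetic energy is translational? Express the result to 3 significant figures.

fraction ≈ 0.600

Here I = (2/3)MR², so the shape factor k = I/(MR²) = 2/3.
Since ω = v/R, the translational part is ½Mv² and the rotational part is ½I(v/R)² = ½kMv²; the total is ½(1+k)Mv².
The translational fraction is therefore 1/(1+k) = 1/1.667 ≈ 0.600.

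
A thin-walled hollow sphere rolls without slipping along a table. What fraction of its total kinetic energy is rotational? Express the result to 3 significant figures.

fraction ≈ 0.400

The moment of inertia is (2/3)MR², giving k ≡ I/(MR²) = 2/3.
With ω = v/R, KE_trans = ½Mv² and KE_rot = ½Iω² = ½kMv², so KE_total = ½(1+k)Mv².
The rotational fraction is therefore k/(1+k) = (2/3)/1.667 ≈ 0.400.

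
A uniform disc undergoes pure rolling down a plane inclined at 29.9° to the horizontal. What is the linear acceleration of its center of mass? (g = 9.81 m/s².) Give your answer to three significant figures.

a ≈ 3.26 m/s²

With I = (1/2)MR², the ratio k = I/(MR²) is 0.5.
Newton's second law down the slope: Mg sinθ − f = Ma. The torque equation fR = Iα (with α = a/R) gives f = kMa.
Eliminating f: Mg sinθ = (1+k)Ma, so a = g sinθ/(1+k) = 9.81 × sin29.9° / 1.5 ≈ 3.26 m/s².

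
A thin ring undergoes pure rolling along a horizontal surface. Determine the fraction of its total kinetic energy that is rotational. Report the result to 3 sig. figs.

fraction ≈ 0.500

Here I = MR², so the shape factor k = I/(MR²) = 1.
With ω = v/R, KE_trans = ½Mv² and KE_rot = ½Iω² = ½kMv², so KE_total = ½(1+k)Mv².
The rotational fraction is therefore k/(1+k) = 1/2 ≈ 0.500.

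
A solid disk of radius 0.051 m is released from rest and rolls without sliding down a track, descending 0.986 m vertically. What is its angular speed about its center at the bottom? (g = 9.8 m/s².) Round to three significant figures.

ω ≈ 70.4 rad/s

With I = (1/2)MR², the ratio k = I/(MR²) is 0.5.
Since it rolls without slipping, ω = v/R and KE = ½Mv² + ½Iω² = ½(1+k)Mv² = (3/4)Mv².
Energy conservation Mgh = ½(1+k)Mv² gives v = √(2gh/(1+k)) = √(2 × 9.8 × 0.986 / 1.5) = 3.589 m/s.
Then ω = v/R = 3.589 / 0.051 ≈ 70.4 rad/s.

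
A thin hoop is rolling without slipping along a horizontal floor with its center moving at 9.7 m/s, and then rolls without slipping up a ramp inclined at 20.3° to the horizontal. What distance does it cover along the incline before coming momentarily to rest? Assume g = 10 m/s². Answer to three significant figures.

d ≈ 27.1 m

The moment of inertia is MR², giving k ≡ I/(MR²) = 1.
Since it rolls without slipping, ω = v/R and KE = ½Mv² + ½Iω² = ½(1+k)Mv² = Mv².
Setting this equal to Mgh gives the vertical rise h = (1+k)v₀²/(2g) = 2×9.7²/(2×10) = 9.409 m.
The distance along the slope is d = h/sinθ = 9.409/sin20.3° ≈ 27.1 m.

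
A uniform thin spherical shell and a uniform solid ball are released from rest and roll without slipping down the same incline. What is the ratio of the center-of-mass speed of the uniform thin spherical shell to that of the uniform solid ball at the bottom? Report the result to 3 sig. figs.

v_ratio ≈ 0.917

Each satisfies Mgh = ½(1+k)Mv² with k = I/(MR²), so v ∝ 1/√(1+k).
For the uniform thin spherical shell k = 2/3; for the uniform solid ball k = 0.4.
v₁/v₂ = √((1+k₂)/(1+k₁)) = √(1.4/1.667) ≈ 0.917.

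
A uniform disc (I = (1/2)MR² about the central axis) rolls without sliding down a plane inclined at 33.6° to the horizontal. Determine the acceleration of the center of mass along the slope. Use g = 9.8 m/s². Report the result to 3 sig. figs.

a ≈ 3.62 m/s²

For this body I = (1/2)MR², i.e. k = I/(MR²) = 0.5.
Along the incline Mg sinθ − f = Ma, and torque about the center fR = Iα = kMR²(a/R) gives f = kMa.
Eliminating f: Mg sinθ = (1+k)Ma, so a = g sinθ/(1+k) = 9.8 × sin33.6° / 1.5 ≈ 3.62 m/s².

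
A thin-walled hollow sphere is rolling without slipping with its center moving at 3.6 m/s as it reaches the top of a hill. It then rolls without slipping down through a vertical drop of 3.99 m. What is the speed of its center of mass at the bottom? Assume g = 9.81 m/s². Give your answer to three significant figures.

v ≈ 7.74 m/s

For this body I = (2/3)MR², i.e. k = I/(MR²) = 2/3.
The rolling condition ω = v/R makes the rotational term ½I(v/R)² = ½kMv², so KE_total = ½(1+k)Mv² = (5/6)Mv².
Conserving energy between top and bottom: (5/6)Mv² = (5/6)Mv₀² + Mgh, hence v² = v₀² + 2gh/(1+k).
v = √(3.6² + 2×9.81×3.99/1.667) = √59.93 ≈ 7.74 m/s.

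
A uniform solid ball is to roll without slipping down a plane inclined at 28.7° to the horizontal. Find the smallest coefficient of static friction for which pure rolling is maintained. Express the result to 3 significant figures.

μ_min ≈ 0.156

For this body I = (2/5)MR², i.e. k = I/(MR²) = 0.4.
Translational: Mg sinθ − f = Ma. Rotational about the CM: fR = Iα = kMRa, so f = kMa.
These give a = g sinθ/(1+k) and the required friction f = kMg sinθ/(1+k).
The normal force is N = Mg cosθ, so μ_min = f/N = k tanθ/(1+k).
μ_min = 0.4 × tan28.7° / 1.4 ≈ 0.156.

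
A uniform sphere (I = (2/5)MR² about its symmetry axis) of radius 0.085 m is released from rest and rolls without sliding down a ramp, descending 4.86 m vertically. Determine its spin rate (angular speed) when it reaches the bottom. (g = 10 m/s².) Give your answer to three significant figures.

ω ≈ 98.0 rad/s

The moment of inertia is (2/5)MR², giving k ≡ I/(MR²) = 0.4.
Since it rolls without slipping, ω = v/R and KE = ½Mv² + ½Iω² = ½(1+k)Mv² = (7/10)Mv².
Energy conservation Mgh = ½(1+k)Mv² gives v = √(2gh/(1+k)) = √(2 × 10 × 4.86 / 1.4) = 8.332 m/s.
The angular speed follows from ω = v/R = 8.332/0.085 ≈ 98.0 rad/s.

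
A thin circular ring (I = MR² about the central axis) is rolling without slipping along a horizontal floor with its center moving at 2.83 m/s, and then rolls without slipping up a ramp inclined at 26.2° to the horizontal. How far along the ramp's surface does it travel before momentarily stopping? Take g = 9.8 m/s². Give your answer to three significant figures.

Here I = MR², so the shape factor k = I/(MR²) = 1.
Pure rolling means v = ωR; then KE = ½Mv² + ½I(v/R)² = ½(1+k)Mv² = Mv².
Setting this equal to Mgh gives the vertical rise h = (1+k)v₀²/(2g) = 2×2.83²/(2×9.8) = 0.8172 m.
Along the incline, d = h/sinθ = 0.8172/sin26.2° ≈ 1.85 m.

d ≈ 1.85 m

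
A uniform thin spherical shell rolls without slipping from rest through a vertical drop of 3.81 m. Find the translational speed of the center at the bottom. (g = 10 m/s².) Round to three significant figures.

Here I = (2/3)MR², so the shape factor k = I/(MR²) = 2/3.
Since it rolls without slipping, ω = v/R and KE = ½Mv² + ½Iω² = ½(1+k)Mv² = (5/6)Mv².
Energy conservation: Mgh = (5/6)Mv², so v = √(2gh/(1+k)) = √(2 × 10 × 3.81 / 1.667) ≈ 6.76 m/s.

v ≈ 6.76 m/s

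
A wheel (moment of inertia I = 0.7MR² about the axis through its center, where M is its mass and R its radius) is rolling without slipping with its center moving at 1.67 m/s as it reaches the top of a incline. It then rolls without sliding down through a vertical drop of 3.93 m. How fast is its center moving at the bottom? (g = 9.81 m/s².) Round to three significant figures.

v ≈ 6.94 m/s

With I = 0.7MR², the ratio k = I/(MR²) is 0.7.
Since it rolls without slipping, ω = v/R and KE = ½Mv² + ½Iω² = ½(1+k)Mv² = (17/20)Mv².
Energy conservation: (17/20)Mv₀² + Mgh = (17/20)Mv², so v² = v₀² + 2gh/(1+k).
v = √(1.67² + 2×9.81×3.93/1.7) = √48.15 ≈ 6.94 m/s.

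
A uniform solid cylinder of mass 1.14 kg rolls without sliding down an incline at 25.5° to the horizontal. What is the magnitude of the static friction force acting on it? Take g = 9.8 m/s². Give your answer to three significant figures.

For this body I = (1/2)MR², i.e. k = I/(MR²) = 0.5.
Newton's second law down the slope: Mg sinθ − f = Ma. The torque equation fR = Iα (with α = a/R) gives f = kMa.
Combining, a = g sinθ/(1+k) and f = kMa = kMg sinθ/(1+k).
f = 0.5 × 1.14 × 9.8 × sin25.5° / 1.5 ≈ 1.60 N.

f ≈ 1.60 N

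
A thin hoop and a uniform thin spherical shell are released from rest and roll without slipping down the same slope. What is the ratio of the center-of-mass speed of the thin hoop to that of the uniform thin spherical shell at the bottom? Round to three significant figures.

v_ratio ≈ 0.913

Each satisfies Mgh = ½(1+k)Mv² with k = I/(MR²), so v ∝ 1/√(1+k).
For the thin hoop k = 1; for the uniform thin spherical shell k = 2/3.
v₁/v₂ = √((1+k₂)/(1+k₁)) = √(1.667/2) ≈ 0.913.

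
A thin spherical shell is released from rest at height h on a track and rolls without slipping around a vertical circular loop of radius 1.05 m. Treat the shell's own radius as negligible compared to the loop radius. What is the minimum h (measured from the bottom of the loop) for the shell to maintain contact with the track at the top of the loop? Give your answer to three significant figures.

Here I = (2/3)MR², so the shape factor k = I/(MR²) = 2/3.
At the top, contact is just lost when gravity alone supplies the centripetal force: Mg = Mv_top²/r, i.e. v_top² = gr.
With ω = v/R, the kinetic energy at speed v is ½(1+k)Mv² = (5/6)Mv².
Energy conservation from release (height h) to the top (height 2r): Mgh = Mg(2r) + (5/6)M·gr.
Thus h_min = 2r + (1+k)r/2 = r(2 + 1.667/2) = 1.05 × 2.833 ≈ 2.98 m.

h_min ≈ 2.98 m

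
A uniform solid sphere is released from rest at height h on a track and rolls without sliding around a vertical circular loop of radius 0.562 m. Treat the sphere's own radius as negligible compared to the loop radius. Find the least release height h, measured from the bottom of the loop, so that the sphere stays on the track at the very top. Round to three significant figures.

h_min ≈ 1.52 m

With I = (2/5)MR², the ratio k = I/(MR²) is 0.4.
At the top, contact is just lost when gravity alone supplies the centripetal force: Mg = Mv_top²/r, i.e. v_top² = gr.
With ω = v/R, the kinetic energy at speed v is ½(1+k)Mv² = (7/10)Mv².
Energy conservation from release (height h) to the top (height 2r): Mgh = Mg(2r) + (7/10)M·gr.
Thus h_min = 2r + (1+k)r/2 = r(2 + 1.4/2) = 0.562 × 2.7 ≈ 1.52 m.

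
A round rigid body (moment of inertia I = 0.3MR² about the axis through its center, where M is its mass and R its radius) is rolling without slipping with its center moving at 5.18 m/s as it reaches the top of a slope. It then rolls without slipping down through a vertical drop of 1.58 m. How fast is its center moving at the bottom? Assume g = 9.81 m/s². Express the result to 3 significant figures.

v ≈ 7.12 m/s

Here I = 0.3MR², so the shape factor k = I/(MR²) = 0.3.
Rolling without slipping gives ω = v/R, so the total kinetic energy is ½Mv² + ½Iω² = ½(1+k)Mv² = (13/20)Mv².
Conserving energy between top and bottom: (13/20)Mv² = (13/20)Mv₀² + Mgh, hence v² = v₀² + 2gh/(1+k).
v = √(5.18² + 2×9.81×1.58/1.3) = √50.68 ≈ 7.12 m/s.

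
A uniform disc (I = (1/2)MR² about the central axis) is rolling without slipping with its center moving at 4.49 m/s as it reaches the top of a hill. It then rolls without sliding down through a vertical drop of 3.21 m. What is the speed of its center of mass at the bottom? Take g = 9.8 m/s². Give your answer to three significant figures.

The moment of inertia is (1/2)MR², giving k ≡ I/(MR²) = 0.5.
Pure rolling means v = ωR; then KE = ½Mv² + ½I(v/R)² = ½(1+k)Mv² = (3/4)Mv².
Energy conservation: (3/4)Mv₀² + Mgh = (3/4)Mv², so v² = v₀² + 2gh/(1+k).
v = √(4.49² + 2×9.8×3.21/1.5) = √62.1 ≈ 7.88 m/s.

v ≈ 7.88 m/s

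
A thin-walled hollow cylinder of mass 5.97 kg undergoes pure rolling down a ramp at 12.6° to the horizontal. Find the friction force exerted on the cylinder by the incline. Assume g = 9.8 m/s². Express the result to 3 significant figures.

f ≈ 6.38 N

The moment of inertia is MR², giving k ≡ I/(MR²) = 1.
Translational: Mg sinθ − f = Ma. Rotational about the CM: fR = Iα = kMRa, so f = kMa.
Combining, a = g sinθ/(1+k) and f = kMa = kMg sinθ/(1+k).
f = 1 × 5.97 × 9.8 × sin12.6° / 2 ≈ 6.38 N.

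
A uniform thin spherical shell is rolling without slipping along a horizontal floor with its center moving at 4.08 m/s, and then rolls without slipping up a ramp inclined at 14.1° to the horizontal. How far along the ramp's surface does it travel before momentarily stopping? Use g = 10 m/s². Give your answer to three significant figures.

The moment of inertia is (2/3)MR², giving k ≡ I/(MR²) = 2/3.
Rolling without slipping gives ω = v/R, so the total kinetic energy is ½Mv² + ½Iω² = ½(1+k)Mv² = (5/6)Mv².
Setting this equal to Mgh gives the vertical rise h = (1+k)v₀²/(2g) = 1.667×4.08²/(2×10) = 1.387 m.
Along the incline, d = h/sinθ = 1.387/sin14.1° ≈ 5.69 m.

d ≈ 5.69 m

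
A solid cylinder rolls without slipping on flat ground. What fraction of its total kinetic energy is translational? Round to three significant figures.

For this body I = (1/2)MR², i.e. k = I/(MR²) = 0.5.
With ω = v/R, KE_trans = ½Mv² and KE_rot = ½Iω² = ½kMv², so KE_total = ½(1+k)Mv².
The translational fraction is therefore 1/(1+k) = 1/1.5 ≈ 0.667.

fraction ≈ 0.667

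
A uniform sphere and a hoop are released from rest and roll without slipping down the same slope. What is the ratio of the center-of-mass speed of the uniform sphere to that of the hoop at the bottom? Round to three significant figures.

v_ratio ≈ 1.20

Each satisfies Mgh = ½(1+k)Mv² with k = I/(MR²), so v ∝ 1/√(1+k).
For the uniform sphere k = 0.4; for the hoop k = 1.
v₁/v₂ = √((1+k₂)/(1+k₁)) = √(2/1.4) ≈ 1.20.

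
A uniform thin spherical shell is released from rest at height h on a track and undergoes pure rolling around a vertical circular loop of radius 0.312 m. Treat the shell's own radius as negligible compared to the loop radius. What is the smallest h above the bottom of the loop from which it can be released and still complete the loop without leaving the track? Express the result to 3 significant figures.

The moment of inertia is (2/3)MR², giving k ≡ I/(MR²) = 2/3.
At the top, contact is just lost when gravity alone supplies the centripetal force: Mg = Mv_top²/r, i.e. v_top² = gr.
With ω = v/R, the kinetic energy at speed v is ½(1+k)Mv² = (5/6)Mv².
Energy conservation from release (height h) to the top (height 2r): Mgh = Mg(2r) + (5/6)M·gr.
Thus h_min = 2r + (1+k)r/2 = r(2 + 1.667/2) = 0.312 × 2.833 ≈ 0.884 m.

h_min ≈ 0.884 m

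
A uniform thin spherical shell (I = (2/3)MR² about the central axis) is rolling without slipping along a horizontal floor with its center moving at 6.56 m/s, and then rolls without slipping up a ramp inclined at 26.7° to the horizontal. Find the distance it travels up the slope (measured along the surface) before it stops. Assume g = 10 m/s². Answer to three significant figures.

Here I = (2/3)MR², so the shape factor k = I/(MR²) = 2/3.
Pure rolling means v = ωR; then KE = ½Mv² + ½I(v/R)² = ½(1+k)Mv² = (5/6)Mv².
Setting this equal to Mgh gives the vertical rise h = (1+k)v₀²/(2g) = 1.667×6.56²/(2×10) = 3.586 m.
Along the incline, d = h/sinθ = 3.586/sin26.7° ≈ 7.98 m.

d ≈ 7.98 m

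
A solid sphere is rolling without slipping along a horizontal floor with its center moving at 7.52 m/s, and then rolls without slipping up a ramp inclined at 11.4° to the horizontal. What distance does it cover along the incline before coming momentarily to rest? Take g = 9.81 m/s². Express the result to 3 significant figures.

d ≈ 20.4 m

With I = (2/5)MR², the ratio k = I/(MR²) is 0.4.
The rolling condition ω = v/R makes the rotational term ½I(v/R)² = ½kMv², so KE_total = ½(1+k)Mv² = (7/10)Mv².
Setting this equal to Mgh gives the vertical rise h = (1+k)v₀²/(2g) = 1.4×7.52²/(2×9.81) = 4.035 m.
The distance along the slope is d = h/sinθ = 4.035/sin11.4° ≈ 20.4 m.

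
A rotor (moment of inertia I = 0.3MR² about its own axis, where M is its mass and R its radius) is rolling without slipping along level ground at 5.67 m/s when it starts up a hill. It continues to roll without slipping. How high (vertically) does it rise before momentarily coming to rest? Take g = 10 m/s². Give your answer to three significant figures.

Here I = 0.3MR², so the shape factor k = I/(MR²) = 0.3.
Rolling without slipping gives ω = v/R, so the total kinetic energy is ½Mv² + ½Iω² = ½(1+k)Mv² = (13/20)Mv².
All of this converts to potential energy at the highest point: (13/20)Mv₀² = Mgh.
Thus h = (1+k)v₀²/(2g) = 1.3 × 5.67² / (2 × 10) ≈ 2.09 m.

h ≈ 2.09 m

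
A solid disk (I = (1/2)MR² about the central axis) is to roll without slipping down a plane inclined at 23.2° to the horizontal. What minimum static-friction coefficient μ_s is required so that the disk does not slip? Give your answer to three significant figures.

μ_min ≈ 0.143

For this body I = (1/2)MR², i.e. k = I/(MR²) = 0.5.
Along the incline Mg sinθ − f = Ma, and torque about the center fR = Iα = kMR²(a/R) gives f = kMa.
These give a = g sinθ/(1+k) and the required friction f = kMg sinθ/(1+k).
The normal force is N = Mg cosθ, so μ_min = f/N = k tanθ/(1+k).
μ_min = 0.5 × tan23.2° / 1.5 ≈ 0.143.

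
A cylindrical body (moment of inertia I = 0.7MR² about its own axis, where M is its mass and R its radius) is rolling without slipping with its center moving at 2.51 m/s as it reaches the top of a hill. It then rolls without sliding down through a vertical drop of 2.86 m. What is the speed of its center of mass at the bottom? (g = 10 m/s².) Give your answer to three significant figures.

v ≈ 6.32 m/s

Here I = 0.7MR², so the shape factor k = I/(MR²) = 0.7.
Pure rolling means v = ωR; then KE = ½Mv² + ½I(v/R)² = ½(1+k)Mv² = (17/20)Mv².
Energy conservation: (17/20)Mv₀² + Mgh = (17/20)Mv², so v² = v₀² + 2gh/(1+k).
v = √(2.51² + 2×10×2.86/1.7) = √39.95 ≈ 6.32 m/s.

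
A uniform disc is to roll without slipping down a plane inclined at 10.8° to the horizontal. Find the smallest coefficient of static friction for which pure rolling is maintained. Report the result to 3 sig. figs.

Here I = (1/2)MR², so the shape factor k = I/(MR²) = 0.5.
Along the incline Mg sinθ − f = Ma, and torque about the center fR = Iα = kMR²(a/R) gives f = kMa.
These give a = g sinθ/(1+k) and the required friction f = kMg sinθ/(1+k).
The normal force is N = Mg cosθ, so μ_min = f/N = k tanθ/(1+k).
μ_min = 0.5 × tan10.8° / 1.5 ≈ 0.0636.

μ_min ≈ 0.0636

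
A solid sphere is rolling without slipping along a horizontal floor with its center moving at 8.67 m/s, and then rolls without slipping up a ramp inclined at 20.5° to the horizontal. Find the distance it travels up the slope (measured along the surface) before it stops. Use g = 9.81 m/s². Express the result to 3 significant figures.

For this body I = (2/5)MR², i.e. k = I/(MR²) = 0.4.
Pure rolling means v = ωR; then KE = ½Mv² + ½I(v/R)² = ½(1+k)Mv² = (7/10)Mv².
Setting this equal to Mgh gives the vertical rise h = (1+k)v₀²/(2g) = 1.4×8.67²/(2×9.81) = 5.364 m.
The distance along the slope is d = h/sinθ = 5.364/sin20.5° ≈ 15.3 m.

d ≈ 15.3 m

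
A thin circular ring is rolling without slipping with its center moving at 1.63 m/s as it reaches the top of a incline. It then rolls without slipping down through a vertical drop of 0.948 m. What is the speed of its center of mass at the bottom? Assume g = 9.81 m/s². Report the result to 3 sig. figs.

The moment of inertia is MR², giving k ≡ I/(MR²) = 1.
Pure rolling means v = ωR; then KE = ½Mv² + ½I(v/R)² = ½(1+k)Mv² = Mv².
Conserving energy between top and bottom: Mv² = Mv₀² + Mgh, hence v² = v₀² + 2gh/(1+k).
v = √(1.63² + 2×9.81×0.948/2) = √11.96 ≈ 3.46 m/s.

v ≈ 3.46 m/s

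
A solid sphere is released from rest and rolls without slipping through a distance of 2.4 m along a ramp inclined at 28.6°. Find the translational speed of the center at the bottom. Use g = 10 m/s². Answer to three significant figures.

v ≈ 4.05 m/s

The moment of inertia is (2/5)MR², giving k ≡ I/(MR²) = 0.4.
Since it rolls without slipping, ω = v/R and KE = ½Mv² + ½Iω² = ½(1+k)Mv² = (7/10)Mv².
The vertical drop is h = L sinθ = 2.4 × sin28.6° = 1.149 m.
Energy conservation: Mgh = (7/10)Mv², so v = √(2gh/(1+k)) = √(2 × 10 × 1.149 / 1.4) ≈ 4.05 m/s.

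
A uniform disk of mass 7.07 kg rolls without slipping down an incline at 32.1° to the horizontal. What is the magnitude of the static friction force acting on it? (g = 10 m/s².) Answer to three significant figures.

With I = (1/2)MR², the ratio k = I/(MR²) is 0.5.
Translational: Mg sinθ − f = Ma. Rotational about the CM: fR = Iα = kMRa, so f = kMa.
Combining, a = g sinθ/(1+k) and f = kMa = kMg sinθ/(1+k).
f = 0.5 × 7.07 × 10 × sin32.1° / 1.5 ≈ 12.5 N.

f ≈ 12.5 N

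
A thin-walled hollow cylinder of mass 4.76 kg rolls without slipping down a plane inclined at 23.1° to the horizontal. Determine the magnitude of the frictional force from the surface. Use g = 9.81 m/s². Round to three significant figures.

f ≈ 9.16 N

The moment of inertia is MR², giving k ≡ I/(MR²) = 1.
Translational: Mg sinθ − f = Ma. Rotational about the CM: fR = Iα = kMRa, so f = kMa.
Combining, a = g sinθ/(1+k) and f = kMa = kMg sinθ/(1+k).
f = 1 × 4.76 × 9.81 × sin23.1° / 2 ≈ 9.16 N.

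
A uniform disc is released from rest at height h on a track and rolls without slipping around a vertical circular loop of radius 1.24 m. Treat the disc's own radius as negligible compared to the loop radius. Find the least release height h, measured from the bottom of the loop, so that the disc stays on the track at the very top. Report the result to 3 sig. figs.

h_min ≈ 3.41 m

For this body I = (1/2)MR², i.e. k = I/(MR²) = 0.5.
At the top, contact is just lost when gravity alone supplies the centripetal force: Mg = Mv_top²/r, i.e. v_top² = gr.
With ω = v/R, the kinetic energy at speed v is ½(1+k)Mv² = (3/4)Mv².
Energy conservation from release (height h) to the top (height 2r): Mgh = Mg(2r) + (3/4)M·gr.
Thus h_min = 2r + (1+k)r/2 = r(2 + 1.5/2) = 1.24 × 2.75 ≈ 3.41 m.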